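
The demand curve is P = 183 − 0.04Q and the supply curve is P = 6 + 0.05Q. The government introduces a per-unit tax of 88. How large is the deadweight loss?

43022.22

Competitive equilibrium: 183 − 0.04Q = 6 + 0.05Q → Q* = 1966.6667, P* = 104.3333.
With the tax, the buyer price exceeds the seller price by 88: (183 − 0.04Q) − (6 + 0.05Q) = 88 → Q' = 988.8889.
ΔQ = 1966.6667 − 988.8889 = 977.7778; the wedge equals the tax, 88.
Welfare loss = ½ × 977.7778 × 88 = 43022.22.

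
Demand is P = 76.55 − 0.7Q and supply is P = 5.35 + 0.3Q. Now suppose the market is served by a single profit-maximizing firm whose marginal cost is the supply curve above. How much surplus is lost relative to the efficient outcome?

Competitive equilibrium: 76.55 − 0.7Q = 5.35 + 0.3Q → Q* = 71.2, P* = 26.71.
Marginal revenue: MR = 76.55 − 1.4Q. Set MR = MC: 76.55 − 1.4Q = 5.35 + 0.3Q → Q_m = 41.8824.
Price P_m = 76.55 − 0.7·41.8824 = 47.2323; MC(Q_m) = 5.35 + 0.3·41.8824 = 17.9147.
Competitive Q* = 71.2, so ΔQ = 29.3176; wedge = 47.2323 − 17.9147 = 29.3176.
Deadweight loss = ½ × 29.3176 × 29.3176 = 429.76.

429.76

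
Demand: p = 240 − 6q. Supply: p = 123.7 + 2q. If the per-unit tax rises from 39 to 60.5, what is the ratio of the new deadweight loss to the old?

2.406

Competitive equilibrium: 240 − 6q = 123.7 + 2q → q* = 14.5375, p* = 152.775.
For a per-unit tax t: Δq = t/8, so DWL = ½·t·(t/8) = t²/16.
At t = 39: DWL = 95.0625. At t = 60.5: DWL = 228.766.
Ratio = (60.5/39)² = 2.406.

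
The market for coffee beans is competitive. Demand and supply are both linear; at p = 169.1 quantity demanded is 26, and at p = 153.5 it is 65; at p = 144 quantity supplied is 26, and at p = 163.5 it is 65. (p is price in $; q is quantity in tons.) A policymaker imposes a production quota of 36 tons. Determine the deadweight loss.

Demand slope = (153.5 − 169.1)/(65 − 26) = −0.4, so p = 179.5 − 0.4q.
Supply slope = (163.5 − 144)/(65 − 26) = 0.5, so p = 131 + 0.5q.
Competitive equilibrium: 179.5 − 0.4q = 131 + 0.5q → q* = 53.8889, p* = 157.9444.
At q = 36: demand price = 179.5 − 0.4·36 = 165.1; supply price = 131 + 0.5·36 = 149.
Δq = 53.8889 − 36 = 17.8889; wedge = 165.1 − 149 = 16.1.
DWL = ½ × 17.8889 × 16.1 = $144.01.

$144.01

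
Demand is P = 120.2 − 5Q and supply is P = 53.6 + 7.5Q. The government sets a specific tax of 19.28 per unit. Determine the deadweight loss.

Competitive equilibrium: 120.2 − 5Q = 53.6 + 7.5Q → Q* = 5.328, P* = 93.56.
With the tax, the buyer price exceeds the seller price by 19.28: (120.2 − 5Q) − (53.6 + 7.5Q) = 19.28 → Q' = 3.7856.
ΔQ = 5.328 − 3.7856 = 1.5424; the wedge equals the tax, 19.28.
Deadweight loss = ½ × 1.5424 × 19.28 = 14.87.

14.87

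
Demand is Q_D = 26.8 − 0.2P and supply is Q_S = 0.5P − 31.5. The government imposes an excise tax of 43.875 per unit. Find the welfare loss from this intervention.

In inverse form: demand P = 134 − 5Q, supply P = 63 + 2Q.
Competitive equilibrium: 134 − 5Q = 63 + 2Q → Q* = 10.1429, P* = 83.2857.
With the tax, the buyer price exceeds the seller price by 43.875: (134 − 5Q) − (63 + 2Q) = 43.875 → Q' = 3.875.
ΔQ = 10.1429 − 3.875 = 6.2679; the wedge equals the tax, 43.875.
The triangle = ½ × 6.2679 × 43.875 = 137.50.

137.50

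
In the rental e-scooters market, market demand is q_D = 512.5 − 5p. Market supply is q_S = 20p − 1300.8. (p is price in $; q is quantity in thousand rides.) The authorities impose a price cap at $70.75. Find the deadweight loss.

$158.78 thousand

In inverse form: demand p = 102.5 − 0.2q, supply p = 65.04 + 0.05q.
Competitive equilibrium: 102.5 − 0.2q = 65.04 + 0.05q → q* = 149.84, p* = 72.532.
At the ceiling p = 70.75, quantity supplied = (70.75 − 65.04)/0.05 = 114.2.
Willingness to pay at q' = 114.2: 102.5 − 0.2·114.2 = 79.66.
Δq = 149.84 − 114.2 = 35.64; wedge = 79.66 − 70.75 = 8.91.
Deadweight loss = ½ × 35.64 × 8.91 = $158.78 thousand.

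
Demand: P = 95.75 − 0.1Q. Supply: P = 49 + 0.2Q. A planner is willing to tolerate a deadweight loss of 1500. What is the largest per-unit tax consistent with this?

30

Competitive equilibrium: 95.75 − 0.1Q = 49 + 0.2Q → Q* = 155.8333, P* = 80.1667.
A tax t gives ΔQ = t/0.3 and wedge t, so DWL = t²/0.6.
t²/0.6 = 1500 → t² = 900 → t = 30.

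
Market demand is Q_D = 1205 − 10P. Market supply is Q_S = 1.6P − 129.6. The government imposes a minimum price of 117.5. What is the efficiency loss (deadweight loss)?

217.28

In inverse form: demand P = 120.5 − 0.1Q, supply P = 81 + 0.625Q.
Competitive equilibrium: 120.5 − 0.1Q = 81 + 0.625Q → Q* = 54.4828, P* = 115.0517.
At the floor P = 117.5, quantity demanded = (120.5 − 117.5)/0.1 = 30.
Sellers' marginal cost at Q' = 30: 81 + 0.625·30 = 99.75.
ΔQ = 54.4828 − 30 = 24.4828; wedge = 117.5 − 99.75 = 17.75.
Welfare loss = ½ × 24.4828 × 17.75 = 217.28.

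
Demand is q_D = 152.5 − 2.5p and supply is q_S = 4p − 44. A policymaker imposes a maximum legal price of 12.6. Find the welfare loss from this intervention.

1616.39

In inverse form: demand p = 61 − 0.4q, supply p = 11 + 0.25q.
Competitive equilibrium: 61 − 0.4q = 11 + 0.25q → q* = 76.9231, p* = 30.2308.
At the ceiling p = 12.6, quantity supplied = (12.6 − 11)/0.25 = 6.4.
Willingness to pay at q' = 6.4: 61 − 0.4·6.4 = 58.44.
Δq = 76.9231 − 6.4 = 70.5231; wedge = 58.44 − 12.6 = 45.84.
The triangle = ½ × 70.5231 × 45.84 = 1616.39.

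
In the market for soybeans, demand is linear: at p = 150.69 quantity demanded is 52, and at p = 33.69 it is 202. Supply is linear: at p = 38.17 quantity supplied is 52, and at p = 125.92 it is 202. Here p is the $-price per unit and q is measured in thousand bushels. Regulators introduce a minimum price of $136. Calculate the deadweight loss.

$2760.59 thousand

Demand slope = (33.69 − 150.69)/(202 − 52) = −0.78, so p = 191.25 − 0.78q.
Supply slope = (125.92 − 38.17)/(202 − 52) = 0.585, so p = 7.75 + 0.585q.
Competitive equilibrium: 191.25 − 0.78q = 7.75 + 0.585q → q* = 134.4322, p* = 86.3929.
At the floor p = 136, quantity demanded = (191.25 − 136)/0.78 = 70.8333.
Sellers' marginal cost at q' = 70.8333: 7.75 + 0.585·70.8333 = 49.1875.
Δq = 134.4322 − 70.8333 = 63.5989; wedge = 136 − 49.1875 = 86.8125.
The triangle = ½ × 63.5989 × 86.8125 = $2760.59 thousand.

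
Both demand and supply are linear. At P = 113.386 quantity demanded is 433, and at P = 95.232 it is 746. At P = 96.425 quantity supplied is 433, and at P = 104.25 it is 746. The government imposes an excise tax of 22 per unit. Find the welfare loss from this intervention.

2915.66

Demand slope = (95.232 − 113.386)/(746 − 433) = −0.058, so P = 138.5 − 0.058Q.
Supply slope = (104.25 − 96.425)/(746 − 433) = 0.025, so P = 85.6 + 0.025Q.
Competitive equilibrium: 138.5 − 0.058Q = 85.6 + 0.025Q → Q* = 637.3494, P* = 101.5337.
With the tax, the buyer price exceeds the seller price by 22: (138.5 − 0.058Q) − (85.6 + 0.025Q) = 22 → Q' = 372.2892.
ΔQ = 637.3494 − 372.2892 = 265.0602; the wedge equals the tax, 22.
DWL = ½ × 265.0602 × 22 = 2915.66.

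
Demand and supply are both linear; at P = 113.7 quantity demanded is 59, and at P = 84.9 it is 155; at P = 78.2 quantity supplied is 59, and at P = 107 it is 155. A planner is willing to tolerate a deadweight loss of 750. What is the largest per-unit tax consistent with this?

30

Demand slope = (84.9 − 113.7)/(155 − 59) = −0.3, so P = 131.4 − 0.3Q.
Supply slope = (107 − 78.2)/(155 − 59) = 0.3, so P = 60.5 + 0.3Q.
Competitive equilibrium: 131.4 − 0.3Q = 60.5 + 0.3Q → Q* = 118.1667, P* = 95.95.
A tax t gives ΔQ = t/0.6 and wedge t, so DWL = t²/1.2.
t²/1.2 = 750 → t² = 900 → t = 30.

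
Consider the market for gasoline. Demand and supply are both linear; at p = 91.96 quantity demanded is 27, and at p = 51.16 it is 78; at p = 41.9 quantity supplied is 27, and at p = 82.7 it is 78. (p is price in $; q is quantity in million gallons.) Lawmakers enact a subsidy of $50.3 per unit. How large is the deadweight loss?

Demand slope = (51.16 − 91.96)/(78 − 27) = −0.8, so p = 113.56 − 0.8q.
Supply slope = (82.7 − 41.9)/(78 − 27) = 0.8, so p = 20.3 + 0.8q.
Competitive equilibrium: 113.56 − 0.8q = 20.3 + 0.8q → q* = 58.2875, p* = 66.93.
The subsidy lowers effective supply by 50.3: p = 0.8q − 30.
New quantity: 113.56 − 0.8q = 0.8q − 30 → q' = 89.725.
Overproduction Δq = 89.725 − 58.2875 = 31.4375; wedge = subsidy = 50.3.
Welfare loss = ½ × 31.4375 × 50.3 = $790.65 million.

$790.65 million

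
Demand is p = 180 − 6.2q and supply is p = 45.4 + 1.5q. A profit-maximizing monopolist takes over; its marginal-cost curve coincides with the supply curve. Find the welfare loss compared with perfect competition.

Competitive equilibrium: 180 − 6.2q = 45.4 + 1.5q → q* = 17.48052, p* = 71.62078.
Marginal revenue: MR = 180 − 12.4q. Set MR = MC: 180 − 12.4q = 45.4 + 1.5q → q_m = 9.68345.
Price p_m = 180 − 6.2·9.68345 = 119.96261; MC(q_m) = 45.4 + 1.5·9.68345 = 59.92518.
Competitive q* = 17.48052, so Δq = 7.79707; wedge = 119.96261 − 59.92518 = 60.03743.
The triangle = ½ × 7.79707 × 60.03743 = 234.06.

234.06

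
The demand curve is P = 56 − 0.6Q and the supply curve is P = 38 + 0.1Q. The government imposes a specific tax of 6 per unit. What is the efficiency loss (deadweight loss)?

25.71

Competitive equilibrium: 56 − 0.6Q = 38 + 0.1Q → Q* = 25.7143, P* = 40.5714.
With the tax, the buyer price exceeds the seller price by 6: (56 − 0.6Q) − (38 + 0.1Q) = 6 → Q' = 17.1429.
ΔQ = 25.7143 − 17.1429 = 8.5714; the wedge equals the tax, 6.
The triangle = ½ × 8.5714 × 6 = 25.71.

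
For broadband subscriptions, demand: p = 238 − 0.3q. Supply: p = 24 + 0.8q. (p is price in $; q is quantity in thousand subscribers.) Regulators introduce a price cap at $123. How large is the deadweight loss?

Competitive equilibrium: 238 − 0.3q = 24 + 0.8q → q* = 194.5455, p* = 179.6364.
At the ceiling p = 123, quantity supplied = (123 − 24)/0.8 = 123.75.
Willingness to pay at q' = 123.75: 238 − 0.3·123.75 = 200.875.
Δq = 194.5455 − 123.75 = 70.7955; wedge = 200.875 − 123 = 77.875.
Deadweight loss = ½ × 70.7955 × 77.875 = $2756.60 thousand.

$2756.60 thousand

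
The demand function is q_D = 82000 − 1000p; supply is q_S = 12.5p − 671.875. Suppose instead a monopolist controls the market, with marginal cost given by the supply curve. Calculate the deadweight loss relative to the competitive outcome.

0.73

In inverse form: demand p = 82 − 0.001q, supply p = 53.75 + 0.08q.
Competitive equilibrium: 82 − 0.001q = 53.75 + 0.08q → q* = 348.7654, p* = 81.6512.
Marginal revenue: MR = 82 − 0.002q. Set MR = MC: 82 − 0.002q = 53.75 + 0.08q → q_m = 344.5122.
Price p_m = 82 − 0.001·344.5122 = 81.6555; MC(q_m) = 53.75 + 0.08·344.5122 = 81.311.
Competitive q* = 348.7654, so Δq = 4.2532; wedge = 81.6555 − 81.311 = 0.3445.
Welfare loss = ½ × 4.2532 × 0.3445 = 0.73.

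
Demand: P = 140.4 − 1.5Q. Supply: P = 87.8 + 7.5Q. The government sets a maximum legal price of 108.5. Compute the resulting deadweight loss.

Competitive equilibrium: 140.4 − 1.5Q = 87.8 + 7.5Q → Q* = 5.8444, P* = 131.6333.
At the ceiling P = 108.5, quantity supplied = (108.5 − 87.8)/7.5 = 2.76.
Willingness to pay at Q' = 2.76: 140.4 − 1.5·2.76 = 136.26.
ΔQ = 5.8444 − 2.76 = 3.0844; wedge = 136.26 − 108.5 = 27.76.
Welfare loss = ½ × 3.0844 × 27.76 = 42.81.

42.81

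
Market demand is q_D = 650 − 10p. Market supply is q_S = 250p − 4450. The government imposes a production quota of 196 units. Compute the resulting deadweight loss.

3457.20

In inverse form: demand p = 65 − 0.1q, supply p = 17.8 + 0.004q.
Competitive equilibrium: 65 − 0.1q = 17.8 + 0.004q → q* = 453.8462, p* = 19.6154.
At q = 196: demand price = 65 − 0.1·196 = 45.4; supply price = 17.8 + 0.004·196 = 18.584.
Δq = 453.8462 − 196 = 257.8462; wedge = 45.4 − 18.584 = 26.816.
DWL = ½ × 257.8462 × 26.816 = 3457.20.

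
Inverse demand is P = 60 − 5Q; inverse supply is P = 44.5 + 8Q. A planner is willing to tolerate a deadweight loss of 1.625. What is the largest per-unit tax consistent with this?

6.5

Competitive equilibrium: 60 − 5Q = 44.5 + 8Q → Q* = 1.1923, P* = 54.0385.
A tax t gives ΔQ = t/13 and wedge t, so DWL = t²/26.
t²/26 = 1.625 → t² = 42.25 → t = 6.5.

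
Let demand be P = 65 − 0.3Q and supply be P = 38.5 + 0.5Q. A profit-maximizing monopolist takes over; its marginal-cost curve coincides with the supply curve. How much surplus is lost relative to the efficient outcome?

32.65

Competitive equilibrium: 65 − 0.3Q = 38.5 + 0.5Q → Q* = 33.125, P* = 55.0625.
Marginal revenue: MR = 65 − 0.6Q. Set MR = MC: 65 − 0.6Q = 38.5 + 0.5Q → Q_m = 24.0909.
Price P_m = 65 − 0.3·24.0909 = 57.7727; MC(Q_m) = 38.5 + 0.5·24.0909 = 50.5455.
Competitive Q* = 33.125, so ΔQ = 9.0341; wedge = 57.7727 − 50.5455 = 7.2272.
DWL = ½ × 9.0341 × 7.2272 = 32.65.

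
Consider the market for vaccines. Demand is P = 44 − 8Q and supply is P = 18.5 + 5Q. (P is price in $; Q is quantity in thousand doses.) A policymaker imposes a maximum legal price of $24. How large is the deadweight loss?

$4.82 thousand

Competitive equilibrium: 44 − 8Q = 18.5 + 5Q → Q* = 1.9615, P* = 28.3077.
At the ceiling P = 24, quantity supplied = (24 − 18.5)/5 = 1.1.
Willingness to pay at Q' = 1.1: 44 − 8·1.1 = 35.2.
ΔQ = 1.9615 − 1.1 = 0.8615; wedge = 35.2 − 24 = 11.2.
Welfare loss = ½ × 0.8615 × 11.2 = $4.82 thousand.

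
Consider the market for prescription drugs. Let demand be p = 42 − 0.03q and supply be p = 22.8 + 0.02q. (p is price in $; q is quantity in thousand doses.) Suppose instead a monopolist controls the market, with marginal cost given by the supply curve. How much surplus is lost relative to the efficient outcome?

$518.40 thousand

Competitive equilibrium: 42 − 0.03q = 22.8 + 0.02q → q* = 384, p* = 30.48.
Marginal revenue: MR = 42 − 0.06q. Set MR = MC: 42 − 0.06q = 22.8 + 0.02q → q_m = 240.
Price p_m = 42 − 0.03·240 = 34.8; MC(q_m) = 22.8 + 0.02·240 = 27.6.
Competitive q* = 384, so Δq = 144; wedge = 34.8 − 27.6 = 7.2.
Welfare loss = ½ × 144 × 7.2 = $518.40 thousand.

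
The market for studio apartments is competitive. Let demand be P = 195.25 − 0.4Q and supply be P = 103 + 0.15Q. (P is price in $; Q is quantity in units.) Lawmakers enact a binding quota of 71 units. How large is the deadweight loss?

Competitive equilibrium: 195.25 − 0.4Q = 103 + 0.15Q → Q* = 167.7273, P* = 128.1591.
At Q = 71: demand price = 195.25 − 0.4·71 = 166.85; supply price = 103 + 0.15·71 = 113.65.
ΔQ = 167.7273 − 71 = 96.7273; wedge = 166.85 − 113.65 = 53.2.
Welfare loss = ½ × 96.7273 × 53.2 = $2572.95.

$2572.95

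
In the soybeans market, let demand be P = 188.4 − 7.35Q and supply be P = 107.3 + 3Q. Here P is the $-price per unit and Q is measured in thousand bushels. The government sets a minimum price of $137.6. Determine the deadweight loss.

$4.42 thousand

Competitive equilibrium: 188.4 − 7.35Q = 107.3 + 3Q → Q* = 7.8357, P* = 130.8072.
At the floor P = 137.6, quantity demanded = (188.4 − 137.6)/7.35 = 6.9116.
Sellers' marginal cost at Q' = 6.9116: 107.3 + 3·6.9116 = 128.0348.
ΔQ = 7.8357 − 6.9116 = 0.9241; wedge = 137.6 − 128.0348 = 9.5652.
Welfare loss = ½ × 0.9241 × 9.5652 = $4.42 thousand.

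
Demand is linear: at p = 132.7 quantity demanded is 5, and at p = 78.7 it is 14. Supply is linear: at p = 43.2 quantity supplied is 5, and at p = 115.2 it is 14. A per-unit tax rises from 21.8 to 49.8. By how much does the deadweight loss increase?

71.60

Demand slope = (78.7 − 132.7)/(14 − 5) = −6, so p = 162.7 − 6q.
Supply slope = (115.2 − 43.2)/(14 − 5) = 8, so p = 3.2 + 8q.
Competitive equilibrium: 162.7 − 6q = 3.2 + 8q → q* = 11.3929, p* = 94.3429.
For a per-unit tax t: Δq = t/14, so DWL = ½·t·(t/14) = t²/28.
At t = 21.8: DWL = 16.973. At t = 49.8: DWL = 88.573.
Increase = 88.573 − 16.973 = 71.60.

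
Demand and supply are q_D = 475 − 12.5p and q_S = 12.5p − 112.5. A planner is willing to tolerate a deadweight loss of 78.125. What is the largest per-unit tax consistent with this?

5

In inverse form: demand p = 38 − 0.08q, supply p = 9 + 0.08q.
Competitive equilibrium: 38 − 0.08q = 9 + 0.08q → q* = 181.25, p* = 23.5.
A tax t gives Δq = t/0.16 and wedge t, so DWL = t²/0.32.
t²/0.32 = 78.125 → t² = 25 → t = 5.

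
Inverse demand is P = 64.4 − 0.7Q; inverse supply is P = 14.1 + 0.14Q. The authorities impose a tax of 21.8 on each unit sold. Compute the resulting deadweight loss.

282.88

Competitive equilibrium: 64.4 − 0.7Q = 14.1 + 0.14Q → Q* = 59.881, P* = 22.4833.
With the tax, the buyer price exceeds the seller price by 21.8: (64.4 − 0.7Q) − (14.1 + 0.14Q) = 21.8 → Q' = 33.9286.
ΔQ = 59.881 − 33.9286 = 25.9524; the wedge equals the tax, 21.8.
Welfare loss = ½ × 25.9524 × 21.8 = 282.88.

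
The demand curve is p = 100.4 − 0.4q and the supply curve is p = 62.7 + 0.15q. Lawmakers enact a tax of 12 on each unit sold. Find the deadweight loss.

130.91

Competitive equilibrium: 100.4 − 0.4q = 62.7 + 0.15q → q* = 68.5455, p* = 72.9818.
With the tax, the buyer price exceeds the seller price by 12: (100.4 − 0.4q) − (62.7 + 0.15q) = 12 → q' = 46.7273.
Δq = 68.5455 − 46.7273 = 21.8182; the wedge equals the tax, 12.
Deadweight loss = ½ × 21.8182 × 12 = 130.91.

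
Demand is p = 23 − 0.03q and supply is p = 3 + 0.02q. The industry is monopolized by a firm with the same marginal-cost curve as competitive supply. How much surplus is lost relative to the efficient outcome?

Competitive equilibrium: 23 − 0.03q = 3 + 0.02q → q* = 400, p* = 11.
Marginal revenue: MR = 23 − 0.06q. Set MR = MC: 23 − 0.06q = 3 + 0.02q → q_m = 250.
Price p_m = 23 − 0.03·250 = 15.5; MC(q_m) = 3 + 0.02·250 = 8.
Competitive q* = 400, so Δq = 150; wedge = 15.5 − 8 = 7.5.
Deadweight loss = ½ × 150 × 7.5 = 562.50.

562.50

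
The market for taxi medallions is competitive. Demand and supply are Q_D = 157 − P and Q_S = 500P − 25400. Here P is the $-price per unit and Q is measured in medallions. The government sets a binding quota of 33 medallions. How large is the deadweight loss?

In inverse form: demand P = 157 − Q, supply P = 50.8 + 0.002Q.
Competitive equilibrium: 157 − Q = 50.8 + 0.002Q → Q* = 105.988, P* = 51.012.
At Q = 33: demand price = 157 − 1·33 = 124; supply price = 50.8 + 0.002·33 = 50.866.
ΔQ = 105.988 − 33 = 72.988; wedge = 124 − 50.866 = 73.134.
The triangle = ½ × 72.988 × 73.134 = $2668.95.

$2668.95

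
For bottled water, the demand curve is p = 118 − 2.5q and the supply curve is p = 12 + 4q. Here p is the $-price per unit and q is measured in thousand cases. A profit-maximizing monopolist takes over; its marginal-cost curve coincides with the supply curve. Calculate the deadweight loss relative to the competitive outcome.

$66.69 thousand

Competitive equilibrium: 118 − 2.5q = 12 + 4q → q* = 16.3077, p* = 77.2308.
Marginal revenue: MR = 118 − 5q. Set MR = MC: 118 − 5q = 12 + 4q → q_m = 11.7778.
Price p_m = 118 − 2.5·11.7778 = 88.5555; MC(q_m) = 12 + 4·11.7778 = 59.1112.
Competitive q* = 16.3077, so Δq = 4.5299; wedge = 88.5555 − 59.1112 = 29.4443.
DWL = ½ × 4.5299 × 29.4443 = $66.69 thousand.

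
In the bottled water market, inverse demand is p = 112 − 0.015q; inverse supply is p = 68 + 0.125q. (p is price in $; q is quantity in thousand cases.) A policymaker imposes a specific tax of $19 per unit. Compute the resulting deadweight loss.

$1289.29 thousand

Competitive equilibrium: 112 − 0.015q = 68 + 0.125q → q* = 314.2857, p* = 107.2857.
With the tax, the buyer price exceeds the seller price by 19: (112 − 0.015q) − (68 + 0.125q) = 19 → q' = 178.5714.
Δq = 314.2857 − 178.5714 = 135.7143; the wedge equals the tax, 19.
The triangle = ½ × 135.7143 × 19 = $1289.29 thousand.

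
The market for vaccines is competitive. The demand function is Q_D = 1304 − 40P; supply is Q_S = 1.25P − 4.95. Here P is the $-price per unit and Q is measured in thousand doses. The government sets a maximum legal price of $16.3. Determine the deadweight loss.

In inverse form: demand P = 32.6 − 0.025Q, supply P = 3.96 + 0.8Q.
Competitive equilibrium: 32.6 − 0.025Q = 3.96 + 0.8Q → Q* = 34.7152, P* = 31.7321.
At the ceiling P = 16.3, quantity supplied = (16.3 − 3.96)/0.8 = 15.425.
Willingness to pay at Q' = 15.425: 32.6 − 0.025·15.425 = 32.2144.
ΔQ = 34.7152 − 15.425 = 19.2902; wedge = 32.2144 − 16.3 = 15.9144.
DWL = ½ × 19.2902 × 15.9144 = $153.50 thousand.

$153.50 thousand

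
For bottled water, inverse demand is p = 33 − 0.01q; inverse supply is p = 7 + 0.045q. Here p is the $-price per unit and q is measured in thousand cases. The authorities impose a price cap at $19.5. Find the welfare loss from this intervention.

$1045.15 thousand

Competitive equilibrium: 33 − 0.01q = 7 + 0.045q → q* = 472.72727, p* = 28.27273.
At the ceiling p = 19.5, quantity supplied = (19.5 − 7)/0.045 = 277.77778.
Willingness to pay at q' = 277.77778: 33 − 0.01·277.77778 = 30.22222.
Δq = 472.72727 − 277.77778 = 194.94949; wedge = 30.22222 − 19.5 = 10.72222.
Deadweight loss = ½ × 194.94949 × 10.72222 = $1045.15 thousand.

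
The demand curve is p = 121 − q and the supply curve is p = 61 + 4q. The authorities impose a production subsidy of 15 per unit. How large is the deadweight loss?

22.50

Competitive equilibrium: 121 − q = 61 + 4q → q* = 12, p* = 109.
The subsidy lowers effective supply by 15: p = 46 + 4q.
New quantity: 121 − q = 46 + 4q → q' = 15.
Overproduction Δq = 15 − 12 = 3; wedge = subsidy = 15.
Deadweight loss = ½ × 3 × 15 = 22.50.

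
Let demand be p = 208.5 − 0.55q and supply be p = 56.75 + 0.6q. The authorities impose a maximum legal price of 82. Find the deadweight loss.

Competitive equilibrium: 208.5 − 0.55q = 56.75 + 0.6q → q* = 131.95652, p* = 135.92391.
At the ceiling p = 82, quantity supplied = (82 − 56.75)/0.6 = 42.08333.
Willingness to pay at q' = 42.08333: 208.5 − 0.55·42.08333 = 185.35417.
Δq = 131.95652 − 42.08333 = 89.87319; wedge = 185.35417 − 82 = 103.35417.
The triangle = ½ × 89.87319 × 103.35417 = 4644.38.

4644.38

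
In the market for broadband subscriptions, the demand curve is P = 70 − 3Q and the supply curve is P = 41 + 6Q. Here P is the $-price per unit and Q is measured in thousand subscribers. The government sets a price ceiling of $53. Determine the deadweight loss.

$6.72 thousand

Competitive equilibrium: 70 − 3Q = 41 + 6Q → Q* = 3.2222, P* = 60.3333.
At the ceiling P = 53, quantity supplied = (53 − 41)/6 = 2.
Willingness to pay at Q' = 2: 70 − 3·2 = 64.
ΔQ = 3.2222 − 2 = 1.2222; wedge = 64 − 53 = 11.
DWL = ½ × 1.2222 × 11 = $6.72 thousand.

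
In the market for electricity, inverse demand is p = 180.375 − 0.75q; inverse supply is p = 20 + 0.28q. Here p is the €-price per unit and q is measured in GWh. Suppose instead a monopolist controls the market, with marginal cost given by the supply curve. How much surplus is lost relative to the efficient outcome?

€2216.61

Competitive equilibrium: 180.375 − 0.75q = 20 + 0.28q → q* = 155.7039, p* = 63.5971.
Marginal revenue: MR = 180.375 − 1.5q. Set MR = MC: 180.375 − 1.5q = 20 + 0.28q → q_m = 90.0983.
Price p_m = 180.375 − 0.75·90.0983 = 112.8013; MC(q_m) = 20 + 0.28·90.0983 = 45.2275.
Competitive q* = 155.7039, so Δq = 65.6056; wedge = 112.8013 − 45.2275 = 67.5738.
Deadweight loss = ½ × 65.6056 × 67.5738 = €2216.61.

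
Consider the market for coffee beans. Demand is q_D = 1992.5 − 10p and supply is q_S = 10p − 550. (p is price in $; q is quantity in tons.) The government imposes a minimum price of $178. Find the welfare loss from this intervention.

In inverse form: demand p = 199.25 − 0.1q, supply p = 55 + 0.1q.
Competitive equilibrium: 199.25 − 0.1q = 55 + 0.1q → q* = 721.25, p* = 127.125.
At the floor p = 178, quantity demanded = (199.25 − 178)/0.1 = 212.5.
Sellers' marginal cost at q' = 212.5: 55 + 0.1·212.5 = 76.25.
Δq = 721.25 − 212.5 = 508.75; wedge = 178 − 76.25 = 101.75.
DWL = ½ × 508.75 × 101.75 = $25882.66.

$25882.66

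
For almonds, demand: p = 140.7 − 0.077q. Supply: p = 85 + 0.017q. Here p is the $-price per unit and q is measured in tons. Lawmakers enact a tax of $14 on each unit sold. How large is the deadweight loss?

$1042.55

Competitive equilibrium: 140.7 − 0.077q = 85 + 0.017q → q* = 592.5532, p* = 95.0734.
With the tax, the buyer price exceeds the seller price by 14: (140.7 − 0.077q) − (85 + 0.017q) = 14 → q' = 443.617.
Δq = 592.5532 − 443.617 = 148.9362; the wedge equals the tax, 14.
DWL = ½ × 148.9362 × 14 = $1042.55.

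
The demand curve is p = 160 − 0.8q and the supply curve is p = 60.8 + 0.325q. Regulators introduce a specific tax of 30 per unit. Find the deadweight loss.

Competitive equilibrium: 160 − 0.8q = 60.8 + 0.325q → q* = 88.1778, p* = 89.4578.
With the tax, the buyer price exceeds the seller price by 30: (160 − 0.8q) − (60.8 + 0.325q) = 30 → q' = 61.5111.
Δq = 88.1778 − 61.5111 = 26.6667; the wedge equals the tax, 30.
The triangle = ½ × 26.6667 × 30 = 400.

400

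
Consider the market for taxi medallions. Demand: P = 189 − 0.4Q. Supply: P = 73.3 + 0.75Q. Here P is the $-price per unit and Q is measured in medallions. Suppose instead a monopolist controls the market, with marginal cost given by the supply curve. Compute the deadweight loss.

Competitive equilibrium: 189 − 0.4Q = 73.3 + 0.75Q → Q* = 100.6087, P* = 148.7565.
Marginal revenue: MR = 189 − 0.8Q. Set MR = MC: 189 − 0.8Q = 73.3 + 0.75Q → Q_m = 74.6452.
Price P_m = 189 − 0.4·74.6452 = 159.1419; MC(Q_m) = 73.3 + 0.75·74.6452 = 129.2839.
Competitive Q* = 100.6087, so ΔQ = 25.9635; wedge = 159.1419 − 129.2839 = 29.858.
Deadweight loss = ½ × 25.9635 × 29.858 = $387.61.

$387.61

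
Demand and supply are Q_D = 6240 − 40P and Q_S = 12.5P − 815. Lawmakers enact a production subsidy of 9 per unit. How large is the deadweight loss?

In inverse form: demand P = 156 − 0.025Q, supply P = 65.2 + 0.08Q.
Competitive equilibrium: 156 − 0.025Q = 65.2 + 0.08Q → Q* = 864.7619, P* = 134.381.
The subsidy lowers effective supply by 9: P = 56.2 + 0.08Q.
New quantity: 156 − 0.025Q = 56.2 + 0.08Q → Q' = 950.4762.
Overproduction ΔQ = 950.4762 − 864.7619 = 85.7143; wedge = subsidy = 9.
The triangle = ½ × 85.7143 × 9 = 385.71.

385.71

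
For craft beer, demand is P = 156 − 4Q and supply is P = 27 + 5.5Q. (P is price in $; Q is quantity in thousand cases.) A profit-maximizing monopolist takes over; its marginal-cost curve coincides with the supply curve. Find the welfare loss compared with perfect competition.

$76.89 thousand

Competitive equilibrium: 156 − 4Q = 27 + 5.5Q → Q* = 13.5789, P* = 101.6842.
Marginal revenue: MR = 156 − 8Q. Set MR = MC: 156 − 8Q = 27 + 5.5Q → Q_m = 9.5556.
Price P_m = 156 − 4·9.5556 = 117.7776; MC(Q_m) = 27 + 5.5·9.5556 = 79.5558.
Competitive Q* = 13.5789, so ΔQ = 4.0233; wedge = 117.7776 − 79.5558 = 38.2218.
DWL = ½ × 4.0233 × 38.2218 = $76.89 thousand.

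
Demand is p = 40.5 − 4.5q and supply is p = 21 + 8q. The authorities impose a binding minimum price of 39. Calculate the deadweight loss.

9.40

Competitive equilibrium: 40.5 − 4.5q = 21 + 8q → q* = 1.56, p* = 33.48.
At the floor p = 39, quantity demanded = (40.5 − 39)/4.5 = 0.3333.
Sellers' marginal cost at q' = 0.3333: 21 + 8·0.3333 = 23.6664.
Δq = 1.56 − 0.3333 = 1.2267; wedge = 39 − 23.6664 = 15.3336.
Deadweight loss = ½ × 1.2267 × 15.3336 = 9.40.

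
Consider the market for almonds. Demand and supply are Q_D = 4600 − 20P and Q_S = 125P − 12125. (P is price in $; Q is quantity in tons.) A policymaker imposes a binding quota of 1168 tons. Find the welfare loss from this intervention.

In inverse form: demand P = 230 − 0.05Q, supply P = 97 + 0.008Q.
Competitive equilibrium: 230 − 0.05Q = 97 + 0.008Q → Q* = 2293.10345, P* = 115.34483.
At Q = 1168: demand price = 230 − 0.05·1168 = 171.6; supply price = 97 + 0.008·1168 = 106.344.
ΔQ = 2293.10345 − 1168 = 1125.10345; wedge = 171.6 − 106.344 = 65.256.
Deadweight loss = ½ × 1125.10345 × 65.256 = $36709.88.

$36709.88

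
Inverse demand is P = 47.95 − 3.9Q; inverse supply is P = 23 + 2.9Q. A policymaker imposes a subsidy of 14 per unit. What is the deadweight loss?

Competitive equilibrium: 47.95 − 3.9Q = 23 + 2.9Q → Q* = 3.6691, P* = 33.6404.
The subsidy lowers effective supply by 14: P = 9 + 2.9Q.
New quantity: 47.95 − 3.9Q = 9 + 2.9Q → Q' = 5.7279.
Overproduction ΔQ = 5.7279 − 3.6691 = 2.0588; wedge = subsidy = 14.
DWL = ½ × 2.0588 × 14 = 14.41.

14.41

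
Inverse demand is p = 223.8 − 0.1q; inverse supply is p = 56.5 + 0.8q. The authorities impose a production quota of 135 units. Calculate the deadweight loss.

Competitive equilibrium: 223.8 − 0.1q = 56.5 + 0.8q → q* = 185.8889, p* = 205.2111.
At q = 135: demand price = 223.8 − 0.1·135 = 210.3; supply price = 56.5 + 0.8·135 = 164.5.
Δq = 185.8889 − 135 = 50.8889; wedge = 210.3 − 164.5 = 45.8.
Deadweight loss = ½ × 50.8889 × 45.8 = 1165.36.

1165.36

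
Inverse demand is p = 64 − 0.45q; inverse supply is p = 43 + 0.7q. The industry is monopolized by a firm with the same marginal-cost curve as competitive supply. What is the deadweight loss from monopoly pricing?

Competitive equilibrium: 64 − 0.45q = 43 + 0.7q → q* = 18.2609, p* = 55.7826.
Marginal revenue: MR = 64 − 0.9q. Set MR = MC: 64 − 0.9q = 43 + 0.7q → q_m = 13.125.
Price p_m = 64 − 0.45·13.125 = 58.0938; MC(q_m) = 43 + 0.7·13.125 = 52.1875.
Competitive q* = 18.2609, so Δq = 5.1359; wedge = 58.0938 − 52.1875 = 5.9063.
Welfare loss = ½ × 5.1359 × 5.9063 = 15.17.

15.17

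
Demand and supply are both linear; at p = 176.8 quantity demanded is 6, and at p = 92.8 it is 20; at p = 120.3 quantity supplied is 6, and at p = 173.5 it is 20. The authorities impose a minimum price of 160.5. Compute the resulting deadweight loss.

Demand slope = (92.8 − 176.8)/(20 − 6) = −6, so p = 212.8 − 6q.
Supply slope = (173.5 − 120.3)/(20 − 6) = 3.8, so p = 97.5 + 3.8q.
Competitive equilibrium: 212.8 − 6q = 97.5 + 3.8q → q* = 11.7653, p* = 142.2082.
At the floor p = 160.5, quantity demanded = (212.8 − 160.5)/6 = 8.7167.
Sellers' marginal cost at q' = 8.7167: 97.5 + 3.8·8.7167 = 130.6235.
Δq = 11.7653 − 8.7167 = 3.0486; wedge = 160.5 − 130.6235 = 29.8765.
Welfare loss = ½ × 3.0486 × 29.8765 = 45.54.

45.54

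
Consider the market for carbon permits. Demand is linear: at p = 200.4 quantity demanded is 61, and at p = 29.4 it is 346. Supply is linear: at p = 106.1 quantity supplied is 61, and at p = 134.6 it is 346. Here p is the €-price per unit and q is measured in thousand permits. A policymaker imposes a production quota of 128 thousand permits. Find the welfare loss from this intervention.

€1604.83 thousand

Demand slope = (29.4 − 200.4)/(346 − 61) = −0.6, so p = 237 − 0.6q.
Supply slope = (134.6 − 106.1)/(346 − 61) = 0.1, so p = 100 + 0.1q.
Competitive equilibrium: 237 − 0.6q = 100 + 0.1q → q* = 195.7143, p* = 119.5714.
At q = 128: demand price = 237 − 0.6·128 = 160.2; supply price = 100 + 0.1·128 = 112.8.
Δq = 195.7143 − 128 = 67.7143; wedge = 160.2 − 112.8 = 47.4.
Deadweight loss = ½ × 67.7143 × 47.4 = €1604.83 thousand.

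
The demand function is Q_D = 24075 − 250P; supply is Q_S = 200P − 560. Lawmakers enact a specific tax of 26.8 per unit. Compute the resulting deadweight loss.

39902.22

In inverse form: demand P = 96.3 − 0.004Q, supply P = 2.8 + 0.005Q.
Competitive equilibrium: 96.3 − 0.004Q = 2.8 + 0.005Q → Q* = 10388.8889, P* = 54.7444.
With the tax, the buyer price exceeds the seller price by 26.8: (96.3 − 0.004Q) − (2.8 + 0.005Q) = 26.8 → Q' = 7411.1111.
ΔQ = 10388.8889 − 7411.1111 = 2977.7778; the wedge equals the tax, 26.8.
Deadweight loss = ½ × 2977.7778 × 26.8 = 39902.22.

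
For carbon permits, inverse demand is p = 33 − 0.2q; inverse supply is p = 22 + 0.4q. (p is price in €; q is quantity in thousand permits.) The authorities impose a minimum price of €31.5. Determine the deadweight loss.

Competitive equilibrium: 33 − 0.2q = 22 + 0.4q → q* = 18.3333, p* = 29.3333.
At the floor p = 31.5, quantity demanded = (33 − 31.5)/0.2 = 7.5.
Sellers' marginal cost at q' = 7.5: 22 + 0.4·7.5 = 25.
Δq = 18.3333 − 7.5 = 10.8333; wedge = 31.5 − 25 = 6.5.
Welfare loss = ½ × 10.8333 × 6.5 = €35.21 thousand.

€35.21 thousand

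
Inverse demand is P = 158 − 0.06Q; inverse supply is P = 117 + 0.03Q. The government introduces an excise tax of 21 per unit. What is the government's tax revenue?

Competitive equilibrium: 158 − 0.06Q = 117 + 0.03Q → Q* = 455.5556, P* = 130.6667.
With the tax, the buyer price exceeds the seller price by 21: (158 − 0.06Q) − (117 + 0.03Q) = 21 → Q' = 222.2222.
Tax revenue = 21 × 222.2222 = 4666.67.

4666.67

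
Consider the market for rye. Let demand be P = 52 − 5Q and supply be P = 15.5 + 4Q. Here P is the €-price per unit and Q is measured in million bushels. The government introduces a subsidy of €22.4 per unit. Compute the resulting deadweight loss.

Competitive equilibrium: 52 − 5Q = 15.5 + 4Q → Q* = 4.05556, P* = 31.72222.
The subsidy lowers effective supply by 22.4: P = 4Q − 6.9.
New quantity: 52 − 5Q = 4Q − 6.9 → Q' = 6.54444.
Overproduction ΔQ = 6.54444 − 4.05556 = 2.48888; wedge = subsidy = 22.4.
The triangle = ½ × 2.48888 × 22.4 = €27.88 million.

€27.88 million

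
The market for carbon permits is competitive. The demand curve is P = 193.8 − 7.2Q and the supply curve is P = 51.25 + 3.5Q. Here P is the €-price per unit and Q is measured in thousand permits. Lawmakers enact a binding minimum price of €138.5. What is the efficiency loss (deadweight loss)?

Competitive equilibrium: 193.8 − 7.2Q = 51.25 + 3.5Q → Q* = 13.3224, P* = 97.8785.
At the floor P = 138.5, quantity demanded = (193.8 − 138.5)/7.2 = 7.6806.
Sellers' marginal cost at Q' = 7.6806: 51.25 + 3.5·7.6806 = 78.1321.
ΔQ = 13.3224 − 7.6806 = 5.6418; wedge = 138.5 − 78.1321 = 60.3679.
Deadweight loss = ½ × 5.6418 × 60.3679 = €170.29 thousand.

€170.29 thousand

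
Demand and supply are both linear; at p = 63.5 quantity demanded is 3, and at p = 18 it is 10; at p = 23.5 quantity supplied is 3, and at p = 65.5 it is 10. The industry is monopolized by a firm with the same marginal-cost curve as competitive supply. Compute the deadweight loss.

28.12

Demand slope = (18 − 63.5)/(10 − 3) = −6.5, so p = 83 − 6.5q.
Supply slope = (65.5 − 23.5)/(10 − 3) = 6, so p = 5.5 + 6q.
Competitive equilibrium: 83 − 6.5q = 5.5 + 6q → q* = 6.2, p* = 42.7.
Marginal revenue: MR = 83 − 13q. Set MR = MC: 83 − 13q = 5.5 + 6q → q_m = 4.0789.
Price p_m = 83 − 6.5·4.0789 = 56.4872; MC(q_m) = 5.5 + 6·4.0789 = 29.9734.
Competitive q* = 6.2, so Δq = 2.1211; wedge = 56.4872 − 29.9734 = 26.5138.
Welfare loss = ½ × 2.1211 × 26.5138 = 28.12.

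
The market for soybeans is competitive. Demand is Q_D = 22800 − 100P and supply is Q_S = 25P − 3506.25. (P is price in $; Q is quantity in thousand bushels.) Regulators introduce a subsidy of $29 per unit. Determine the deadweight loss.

$8410 thousand

In inverse form: demand P = 228 − 0.01Q, supply P = 140.25 + 0.04Q.
Competitive equilibrium: 228 − 0.01Q = 140.25 + 0.04Q → Q* = 1755, P* = 210.45.
The subsidy lowers effective supply by 29: P = 111.25 + 0.04Q.
New quantity: 228 − 0.01Q = 111.25 + 0.04Q → Q' = 2335.
Overproduction ΔQ = 2335 − 1755 = 580; wedge = subsidy = 29.
The triangle = ½ × 580 × 29 = $8410 thousand.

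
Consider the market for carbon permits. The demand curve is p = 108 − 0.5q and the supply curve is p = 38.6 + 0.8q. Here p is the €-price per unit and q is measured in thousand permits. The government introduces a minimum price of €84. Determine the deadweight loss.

Competitive equilibrium: 108 − 0.5q = 38.6 + 0.8q → q* = 53.3846, p* = 81.3077.
At the floor p = 84, quantity demanded = (108 − 84)/0.5 = 48.
Sellers' marginal cost at q' = 48: 38.6 + 0.8·48 = 77.
Δq = 53.3846 − 48 = 5.3846; wedge = 84 − 77 = 7.
The triangle = ½ × 5.3846 × 7 = €18.85 thousand.

€18.85 thousand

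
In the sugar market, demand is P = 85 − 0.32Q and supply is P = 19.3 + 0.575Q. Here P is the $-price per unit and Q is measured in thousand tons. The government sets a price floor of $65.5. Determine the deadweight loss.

Competitive equilibrium: 85 − 0.32Q = 19.3 + 0.575Q → Q* = 73.4078, P* = 61.5095.
At the floor P = 65.5, quantity demanded = (85 − 65.5)/0.32 = 60.9375.
Sellers' marginal cost at Q' = 60.9375: 19.3 + 0.575·60.9375 = 54.3391.
ΔQ = 73.4078 − 60.9375 = 12.4703; wedge = 65.5 − 54.3391 = 11.1609.
The triangle = ½ × 12.4703 × 11.1609 = $69.59 thousand.

$69.59 thousand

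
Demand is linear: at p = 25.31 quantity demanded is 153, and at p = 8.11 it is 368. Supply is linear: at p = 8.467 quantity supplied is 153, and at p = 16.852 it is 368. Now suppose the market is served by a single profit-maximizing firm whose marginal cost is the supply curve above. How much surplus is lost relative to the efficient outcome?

Demand slope = (8.11 − 25.31)/(368 − 153) = −0.08, so p = 37.55 − 0.08q.
Supply slope = (16.852 − 8.467)/(368 − 153) = 0.039, so p = 2.5 + 0.039q.
Competitive equilibrium: 37.55 − 0.08q = 2.5 + 0.039q → q* = 294.53782, p* = 13.98697.
Marginal revenue: MR = 37.55 − 0.16q. Set MR = MC: 37.55 − 0.16q = 2.5 + 0.039q → q_m = 176.13065.
Price p_m = 37.55 − 0.08·176.13065 = 23.45955; MC(q_m) = 2.5 + 0.039·176.13065 = 9.3691.
Competitive q* = 294.53782, so Δq = 118.40717; wedge = 23.45955 − 9.3691 = 14.09045.
The triangle = ½ × 118.40717 × 14.09045 = 834.21.

834.21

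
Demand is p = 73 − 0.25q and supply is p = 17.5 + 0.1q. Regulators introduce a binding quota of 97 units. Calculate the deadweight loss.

663.43

Competitive equilibrium: 73 − 0.25q = 17.5 + 0.1q → q* = 158.5714, p* = 33.3571.
At q = 97: demand price = 73 − 0.25·97 = 48.75; supply price = 17.5 + 0.1·97 = 27.2.
Δq = 158.5714 − 97 = 61.5714; wedge = 48.75 − 27.2 = 21.55.
Welfare loss = ½ × 61.5714 × 21.55 = 663.43.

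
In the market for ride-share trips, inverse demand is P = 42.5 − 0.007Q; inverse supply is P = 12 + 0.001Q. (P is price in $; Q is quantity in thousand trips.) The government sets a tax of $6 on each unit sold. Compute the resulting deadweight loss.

$2250 thousand

Competitive equilibrium: 42.5 − 0.007Q = 12 + 0.001Q → Q* = 3812.5, P* = 15.8125.
With the tax, the buyer price exceeds the seller price by 6: (42.5 − 0.007Q) − (12 + 0.001Q) = 6 → Q' = 3062.5.
ΔQ = 3812.5 − 3062.5 = 750; the wedge equals the tax, 6.
Deadweight loss = ½ × 750 × 6 = $2250 thousand.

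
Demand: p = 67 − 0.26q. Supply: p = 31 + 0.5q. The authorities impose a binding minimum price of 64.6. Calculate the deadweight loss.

Competitive equilibrium: 67 − 0.26q = 31 + 0.5q → q* = 47.3684, p* = 54.6842.
At the floor p = 64.6, quantity demanded = (67 − 64.6)/0.26 = 9.2308.
Sellers' marginal cost at q' = 9.2308: 31 + 0.5·9.2308 = 35.6154.
Δq = 47.3684 − 9.2308 = 38.1376; wedge = 64.6 − 35.6154 = 28.9846.
The triangle = ½ × 38.1376 × 28.9846 = 552.70.

552.70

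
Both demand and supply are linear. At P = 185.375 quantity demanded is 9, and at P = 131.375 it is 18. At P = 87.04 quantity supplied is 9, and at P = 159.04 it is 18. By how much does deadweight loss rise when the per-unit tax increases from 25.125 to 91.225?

274.67

Demand slope = (131.375 − 185.375)/(18 − 9) = −6, so P = 239.375 − 6Q.
Supply slope = (159.04 − 87.04)/(18 − 9) = 8, so P = 15.04 + 8Q.
Competitive equilibrium: 239.375 − 6Q = 15.04 + 8Q → Q* = 16.0239, P* = 143.2314.
For a per-unit tax t: ΔQ = t/14, so DWL = ½·t·(t/14) = t²/28.
At t = 25.125: DWL = 22.545. At t = 91.225: DWL = 297.214.
Increase = 297.214 − 22.545 = 274.67.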